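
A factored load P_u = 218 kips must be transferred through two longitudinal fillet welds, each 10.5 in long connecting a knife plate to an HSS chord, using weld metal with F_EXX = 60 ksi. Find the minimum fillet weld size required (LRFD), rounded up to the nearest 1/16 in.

Total weld length L = 21 in.
Required throat t_e = P_u / (φ × 0.6 F_EXX × L) = 218 / (0.75 × 0.6 × 60 × 21) = 0.3845 in.
Required leg w = t_e / 0.707 = 0.5438 in → use 9/16 in.

w = 9/16 in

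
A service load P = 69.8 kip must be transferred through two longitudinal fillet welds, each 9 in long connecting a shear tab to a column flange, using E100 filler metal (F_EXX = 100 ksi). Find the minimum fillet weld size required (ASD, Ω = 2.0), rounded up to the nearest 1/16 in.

Total weld length L = 18 in.
Required throat t_e = P × Ω / (0.6 F_EXX × L) = 69.8 × 2.0 / (0.6 × 100 × 18) = 0.1293 in.
Required leg w = t_e / 0.707 = 0.1828 in → use 3/16 in.

w = 3/16 in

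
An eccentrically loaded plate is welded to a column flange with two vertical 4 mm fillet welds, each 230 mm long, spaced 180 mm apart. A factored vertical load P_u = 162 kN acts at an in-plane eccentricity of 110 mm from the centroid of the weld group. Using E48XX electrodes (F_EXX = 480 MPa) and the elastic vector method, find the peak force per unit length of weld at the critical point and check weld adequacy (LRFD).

Total weld length L_w = 460 mm. Treat welds as unit-width lines.
Polar moment about centroid: J = 2[d³/12 + d(b/2)²] = 2[230³/12 + 230×90²] = 5754000 mm³.
Direct shear f_v = P/L_w = 162×10³ / 460 = 352.2 N/mm (vertical).
Torsion M = P·e = 162×10³ × 110 = 17820000 N·mm.
Critical point at (x, y) = (90, 115) from centroid. f_tx = M·y/J = 356.2 N/mm; f_ty = M·x/J = 278.7 N/mm.
Resultant f_max = √[f_tx² + (f_v + f_ty)²] = √[356.2² + (352.2 + 278.7)²] = 724.5 N/mm.
Capacity per unit length: φr_n = 0.75 × 0.6 × 480 × (0.707 × 4) = 610.8 N/mm.
724.5 > 610.8 → NOT adequate.

f_max ≈ 724 N/mm; NOT adequate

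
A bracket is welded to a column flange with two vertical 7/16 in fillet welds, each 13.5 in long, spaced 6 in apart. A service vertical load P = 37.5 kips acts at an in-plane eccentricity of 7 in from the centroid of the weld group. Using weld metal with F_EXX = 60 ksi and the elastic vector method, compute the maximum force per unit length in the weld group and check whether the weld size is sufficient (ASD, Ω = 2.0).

Total weld length L_w = 27 in. Treat welds as unit-width lines.
Polar moment about centroid: J = 2[d³/12 + d(b/2)²] = 2[13.5³/12 + 13.5×3²] = 653.1 in³.
Direct shear f_v = P/L_w = 37.5 / 27 = 1.389 kip/in (vertical).
Torsion M = P·e = 37.5 × 7 = 262.5 kip·in.
Critical point at (x, y) = (3, 6.75) from centroid. f_tx = M·y/J = 2.713 kip/in; f_ty = M·x/J = 1.206 kip/in.
Resultant f_max = √[f_tx² + (f_v + f_ty)²] = √[2.713² + (1.389 + 1.206)²] = 3.754 kip/in.
Capacity per unit length: r_n/Ω = (1/2.0) × 0.6 × 60 × (0.707 × 0.4375) = 5.568 kip/in.
3.754 ≤ 5.568 → adequate.

f_max ≈ 3.75 kip/in; adequate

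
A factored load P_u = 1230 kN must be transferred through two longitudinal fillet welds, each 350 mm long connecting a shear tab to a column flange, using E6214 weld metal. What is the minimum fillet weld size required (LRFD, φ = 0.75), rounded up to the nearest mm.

E62XX → F_EXX = 620 MPa.
Total weld length L = 700 mm.
Required throat t_e = P_u / (φ × 0.6 F_EXX × L) = 1230 / (0.75 × 0.6 × 620 × 700 × 10⁻³) = 6.298 mm.
Required leg w = t_e / 0.707 = 8.908 mm → use 9 mm.

w = 9 mm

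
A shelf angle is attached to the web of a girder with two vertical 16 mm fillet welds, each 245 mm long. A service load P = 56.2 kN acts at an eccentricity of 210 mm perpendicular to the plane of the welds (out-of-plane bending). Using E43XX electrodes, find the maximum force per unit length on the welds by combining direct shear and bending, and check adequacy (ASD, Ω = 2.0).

f_max ≈ 601 N/mm; adequate

E43XX → F_EXX = 430 MPa.
L_w = 2 × 245 = 490 mm; section modulus (unit throat) S = 2 × L²/6 = 20010 mm².
Direct shear f_v = P/L_w = 56.2×10³/490 = 114.7 N/mm.
Moment M = P × e = 56.2×10³ × 210 = 11802000 N·mm; bending f_b = M/S = 589.9 N/mm.
f_max = √(f_v² + f_b²) = √(114.7² + 589.9²) = 600.9 N/mm.
r_n/Ω = (1/2.0) × 0.6 × 430 × (0.707 × 16) = 1459 N/mm → adequate.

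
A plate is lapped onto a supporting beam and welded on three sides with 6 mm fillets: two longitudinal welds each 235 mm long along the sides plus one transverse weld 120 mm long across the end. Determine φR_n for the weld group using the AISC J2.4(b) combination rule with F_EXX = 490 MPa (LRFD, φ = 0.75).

φR_n ≈ 552 kN

t_e = 0.707 × 6 = 4.242 mm.
R_nwl = 0.6 × 490 × 4.242 × 470 × 10⁻³ = 586.2 kN (longitudinal, 2 welds).
R_nwt = 0.6 × 490 × 4.242 × 120 × 10⁻³ = 149.7 kN (transverse, base value).
(i) R_nwl + R_nwt = 735.8 kN; (ii) 0.85 R_nwl + 1.5 R_nwt = 722.7 kN.
R_n = max = 735.8 kN [governs: (i)]; φR_n = 551.9 kN.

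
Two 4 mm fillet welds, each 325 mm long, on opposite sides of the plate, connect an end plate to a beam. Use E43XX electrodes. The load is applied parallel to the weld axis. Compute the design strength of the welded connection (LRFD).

φR_n ≈ 356 kN

E43XX → F_EXX = 430 MPa.
Effective throat t_e = 0.707 × 4 = 2.828 mm.
Total length L = 650 mm; A_we = 2.828 × 650 = 1838 mm².
F_nw = 0.6 F_EXX = 0.6 × 430 = 258 MPa.
φR_n = 0.75 × 258 × 1838 × 10⁻³ = 355.7 kN.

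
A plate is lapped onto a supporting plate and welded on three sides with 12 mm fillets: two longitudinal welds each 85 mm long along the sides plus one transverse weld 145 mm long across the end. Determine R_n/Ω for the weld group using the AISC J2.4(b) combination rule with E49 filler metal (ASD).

E49XX → F_EXX = 490 MPa.
t_e = 0.707 × 12 = 8.484 mm.
R_nwl = 0.6 × 490 × 8.484 × 170 × 10⁻³ = 424 kN (longitudinal, 2 welds).
R_nwt = 0.6 × 490 × 8.484 × 145 × 10⁻³ = 361.7 kN (transverse, base value).
(i) R_nwl + R_nwt = 785.7 kN; (ii) 0.85 R_nwl + 1.5 R_nwt = 902.9 kN.
R_n = max = 902.9 kN [governs: (ii)]; R_n/Ω = 451.5 kN.

R_n/Ω ≈ 451 kN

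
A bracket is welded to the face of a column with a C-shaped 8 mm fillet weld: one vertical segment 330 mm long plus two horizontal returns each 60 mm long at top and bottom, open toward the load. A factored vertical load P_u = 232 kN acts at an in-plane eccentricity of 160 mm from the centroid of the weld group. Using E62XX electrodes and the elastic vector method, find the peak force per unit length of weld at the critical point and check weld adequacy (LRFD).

f_max ≈ 1260 N/mm; adequate

E62XX → F_EXX = 620 MPa.
Total weld length L_w = 450 mm. Treat welds as unit-width lines.
Centroid: x̄ = 2×60×30 / 450 = 8 mm from the vertical weld.
Polar moment about centroid: J = I_x + I_y = [330³/12 + 2×60×165²] + [330×8² + 2(60³/12 + 60×22²)] = 6377000 mm³.
Direct shear f_v = P/L_w = 232×10³ / 450 = 515.6 N/mm (vertical).
Torsion M = P·e = 232×10³ × 160 = 37120000 N·mm.
Critical point at (x, y) = (52, 165) from centroid. f_tx = M·y/J = 960.5 N/mm; f_ty = M·x/J = 302.7 N/mm.
Resultant f_max = √[f_tx² + (f_v + f_ty)²] = √[960.5² + (515.6 + 302.7)²] = 1262 N/mm.
Capacity per unit length: φr_n = 0.75 × 0.6 × 620 × (0.707 × 8) = 1578 N/mm.
1262 ≤ 1578 → adequate.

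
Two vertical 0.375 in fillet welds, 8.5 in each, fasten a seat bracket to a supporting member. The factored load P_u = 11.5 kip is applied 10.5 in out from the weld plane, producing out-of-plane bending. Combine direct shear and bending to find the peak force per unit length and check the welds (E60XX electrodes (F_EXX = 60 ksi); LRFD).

f_max ≈ 5.06 kip/in; adequate

L_w = 2 × 8.5 = 17 in; section modulus (unit throat) S = 2 × L²/6 = 24.08 in².
Direct shear f_v = P/L_w = 11.5/17 = 0.6765 kip/in.
Moment M = P × e = 11.5 × 10.5 = 120.75 kip·in; bending f_b = M/S = 5.014 kip/in.
f_max = √(f_v² + f_b²) = √(0.6765² + 5.014²) = 5.059 kip/in.
φr_n = 0.75 × 0.6 × 60 × (0.707 × 0.375) = 7.158 kip/in → adequate.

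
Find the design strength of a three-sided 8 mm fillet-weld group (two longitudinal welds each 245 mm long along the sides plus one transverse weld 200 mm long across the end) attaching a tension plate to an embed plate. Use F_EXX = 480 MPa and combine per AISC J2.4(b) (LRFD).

φR_n ≈ 875 kN

t_e = 0.707 × 8 = 5.656 mm.
R_nwl = 0.6 × 480 × 5.656 × 490 × 10⁻³ = 798.2 kN (longitudinal, 2 welds).
R_nwt = 0.6 × 480 × 5.656 × 200 × 10⁻³ = 325.8 kN (transverse, base value).
(i) R_nwl + R_nwt = 1124 kN; (ii) 0.85 R_nwl + 1.5 R_nwt = 1167 kN.
R_n = max = 1167 kN [governs: (ii)]; φR_n = 875.3 kN.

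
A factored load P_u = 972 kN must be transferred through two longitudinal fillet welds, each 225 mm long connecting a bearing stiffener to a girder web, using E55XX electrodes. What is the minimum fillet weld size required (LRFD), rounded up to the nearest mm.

E55XX → F_EXX = 550 MPa.
Total weld length L = 450 mm.
Required throat t_e = P_u / (φ × 0.6 F_EXX × L) = 972 / (0.75 × 0.6 × 550 × 450 × 10⁻³) = 8.727 mm.
Required leg w = t_e / 0.707 = 12.34 mm → use 13 mm.

w = 13 mm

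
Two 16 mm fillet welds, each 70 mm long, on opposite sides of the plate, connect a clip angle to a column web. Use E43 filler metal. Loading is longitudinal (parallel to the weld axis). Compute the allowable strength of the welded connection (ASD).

R_n/Ω ≈ 204 kN

E43XX → F_EXX = 430 MPa.
Effective throat t_e = 0.707 × 16 = 11.31 mm.
Total length L = 140 mm; A_we = 11.31 × 140 = 1584 mm².
F_nw = 0.6 F_EXX = 0.6 × 430 = 258 MPa.
R_n = 258 × 1584 × 10⁻³ = 408.6 kN; R_n/Ω = 408.6/2.0 = 204.3 kN.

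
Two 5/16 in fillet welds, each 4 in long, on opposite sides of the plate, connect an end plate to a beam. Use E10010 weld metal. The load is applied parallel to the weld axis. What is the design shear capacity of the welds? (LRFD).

φR_n ≈ 79.5 kip

E100XX → F_EXX = 100 ksi.
Effective throat t_e = 0.707 × 0.3125 = 0.2209 in.
Total length L = 8 in; A_we = 0.2209 × 8 = 1.767 in².
F_nw = 0.6 F_EXX = 0.6 × 100 = 60 ksi.
φR_n = 0.75 × 60 × 1.767 = 79.54 kip.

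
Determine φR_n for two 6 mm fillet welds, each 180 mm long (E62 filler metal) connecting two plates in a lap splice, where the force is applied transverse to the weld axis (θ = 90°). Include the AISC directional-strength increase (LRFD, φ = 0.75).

E62XX → F_EXX = 620 MPa.
t_e = 0.707 × 6 = 4.242 mm; A_we = 4.242 × 360 = 1527 mm².
Directional factor: 1.0 + 0.5 sin^1.5(90°) = 1.5.
F_nw = 0.6 × 620 × 1.5 = 558 MPa.
φR_n = 0.75 × 558 × 1527 × 10⁻³ = 639.1 kN.

φR_n ≈ 639 kN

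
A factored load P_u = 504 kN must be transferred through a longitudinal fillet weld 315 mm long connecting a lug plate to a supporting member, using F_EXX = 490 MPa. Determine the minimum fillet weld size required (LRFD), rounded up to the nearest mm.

w = 11 mm

Total weld length L = 315 mm.
Required throat t_e = P_u / (φ × 0.6 F_EXX × L) = 504 / (0.75 × 0.6 × 490 × 315 × 10⁻³) = 7.256 mm.
Required leg w = t_e / 0.707 = 10.26 mm → use 11 mm.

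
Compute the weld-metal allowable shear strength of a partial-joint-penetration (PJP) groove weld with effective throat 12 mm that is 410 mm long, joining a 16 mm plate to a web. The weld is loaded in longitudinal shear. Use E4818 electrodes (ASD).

R_n/Ω ≈ 708 kN

E48XX → F_EXX = 480 MPa.
Effective throat (given) t_e = 12 mm.
A_we = 12 × 410 = 4920 mm².
F_nw = 0.6 F_EXX = 288 MPa.
R_n/Ω = (288 × 4920) / 2.0 × 10⁻³ = 708.5 kN.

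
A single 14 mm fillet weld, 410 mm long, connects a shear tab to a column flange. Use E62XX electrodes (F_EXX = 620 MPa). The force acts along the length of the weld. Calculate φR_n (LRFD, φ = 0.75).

φR_n ≈ 1130 kN

Effective throat t_e = 0.707 × 14 = 9.898 mm.
Total length L = 410 mm; A_we = 9.898 × 410 = 4058 mm².
F_nw = 0.6 F_EXX = 0.6 × 620 = 372 MPa.
φR_n = 0.75 × 372 × 4058 × 10⁻³ = 1132 kN.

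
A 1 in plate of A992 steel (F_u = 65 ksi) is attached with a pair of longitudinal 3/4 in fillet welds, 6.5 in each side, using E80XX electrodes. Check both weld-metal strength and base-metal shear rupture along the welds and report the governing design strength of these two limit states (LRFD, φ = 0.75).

E80XX → F_EXX = 80 ksi.
t_e = 0.707 × 0.75 = 0.5302 in; L = 13 in.
Weld metal: φR_n = 0.75 × 0.6 × 80 × 0.5302 × 13 = 248.2 kip.
Base metal (shear rupture): φR_n = 0.75 × 0.6 × 65 × 1 × 13 = 380.2 kip.
Governing: weld metal.

φR_n ≈ 248 kip (weld metal governs)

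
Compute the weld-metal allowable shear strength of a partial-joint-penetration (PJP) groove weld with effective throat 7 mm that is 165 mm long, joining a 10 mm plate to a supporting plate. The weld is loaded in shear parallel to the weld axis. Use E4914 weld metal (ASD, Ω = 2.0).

E49XX → F_EXX = 490 MPa.
Effective throat (given) t_e = 7 mm.
A_we = 7 × 165 = 1155 mm².
F_nw = 0.6 F_EXX = 294 MPa.
R_n/Ω = (294 × 1155) / 2.0 × 10⁻³ = 169.8 kN.

R_n/Ω ≈ 170 kN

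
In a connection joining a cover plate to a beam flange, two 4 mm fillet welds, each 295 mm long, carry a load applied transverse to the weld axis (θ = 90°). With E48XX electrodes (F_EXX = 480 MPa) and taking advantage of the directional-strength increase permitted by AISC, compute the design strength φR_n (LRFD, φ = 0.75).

t_e = 0.707 × 4 = 2.828 mm; A_we = 2.828 × 590 = 1669 mm².
Directional factor: 1.0 + 0.5 sin^1.5(90°) = 1.5.
F_nw = 0.6 × 480 × 1.5 = 432 MPa.
φR_n = 0.75 × 432 × 1669 × 10⁻³ = 540.6 kN.

φR_n ≈ 541 kN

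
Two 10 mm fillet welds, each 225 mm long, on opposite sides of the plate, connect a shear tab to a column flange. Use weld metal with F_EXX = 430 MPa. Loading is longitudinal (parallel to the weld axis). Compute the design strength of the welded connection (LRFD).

Effective throat t_e = 0.707 × 10 = 7.07 mm.
Total length L = 450 mm; A_we = 7.07 × 450 = 3181 mm².
F_nw = 0.6 F_EXX = 0.6 × 430 = 258 MPa.
φR_n = 0.75 × 258 × 3181 × 10⁻³ = 615.6 kN.

φR_n ≈ 616 kN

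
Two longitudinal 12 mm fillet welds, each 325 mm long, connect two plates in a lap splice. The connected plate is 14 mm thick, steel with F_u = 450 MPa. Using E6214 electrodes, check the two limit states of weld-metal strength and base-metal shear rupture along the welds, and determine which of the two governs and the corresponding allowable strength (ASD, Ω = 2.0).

R_n/Ω ≈ 1030 kN (weld metal governs)

E62XX → F_EXX = 620 MPa.
t_e = 0.707 × 12 = 8.484 mm; L = 650 mm.
Weld metal: R_n/Ω = (1/2.0) × 0.6 × 620 × 8.484 × 650 × 10⁻³ = 1026 kN.
Base metal (shear rupture): R_n/Ω = (1/2.0) × 0.6 × 450 × 14 × 650 × 10⁻³ = 1228 kN.
Governing: weld metal.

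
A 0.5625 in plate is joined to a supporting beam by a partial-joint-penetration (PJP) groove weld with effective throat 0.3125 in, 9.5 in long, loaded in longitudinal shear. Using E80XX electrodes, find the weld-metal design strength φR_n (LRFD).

φR_n ≈ 107 kips

E80XX → F_EXX = 80 ksi.
Effective throat (given) t_e = 0.3125 in.
A_we = 0.3125 × 9.5 = 2.969 in².
F_nw = 0.6 F_EXX = 48 ksi.
φR_n = 0.75 × 48 × 2.969 = 106.9 kips.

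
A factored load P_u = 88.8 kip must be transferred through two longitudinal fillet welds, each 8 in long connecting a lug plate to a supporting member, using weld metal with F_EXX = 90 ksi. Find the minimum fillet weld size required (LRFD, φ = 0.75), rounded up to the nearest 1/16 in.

w = 1/4 in

Total weld length L = 16 in.
Required throat t_e = P_u / (φ × 0.6 F_EXX × L) = 88.8 / (0.75 × 0.6 × 90 × 16) = 0.137 in.
Required leg w = t_e / 0.707 = 0.1938 in → use 1/4 in.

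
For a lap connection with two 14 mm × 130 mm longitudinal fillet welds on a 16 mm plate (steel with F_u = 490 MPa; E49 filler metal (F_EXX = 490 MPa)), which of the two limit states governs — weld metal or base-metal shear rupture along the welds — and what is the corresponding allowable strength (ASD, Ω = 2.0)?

R_n/Ω ≈ 378 kN (weld metal governs)

t_e = 0.707 × 14 = 9.898 mm; L = 260 mm.
Weld metal: R_n/Ω = (1/2.0) × 0.6 × 490 × 9.898 × 260 × 10⁻³ = 378.3 kN.
Base metal (shear rupture): R_n/Ω = (1/2.0) × 0.6 × 490 × 16 × 260 × 10⁻³ = 611.5 kN.
Governing: weld metal.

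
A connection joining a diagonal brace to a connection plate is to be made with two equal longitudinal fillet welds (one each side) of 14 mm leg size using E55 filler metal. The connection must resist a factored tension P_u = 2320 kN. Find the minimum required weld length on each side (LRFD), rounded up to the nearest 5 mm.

E55XX → F_EXX = 550 MPa.
Throat t_e = 0.707 × 14 = 9.898 mm.
φr_n = 0.75 × 0.6 × 550 × 9.898 × 10⁻³ = 2.45 kN/mm.
L_req = P_u / φr_n = 2320 / 2.45 = 947 mm total.
Per side: 947 / 2 = 473.5 mm.
Round up → use L = 475 mm on each side.

L = 475 mm on each side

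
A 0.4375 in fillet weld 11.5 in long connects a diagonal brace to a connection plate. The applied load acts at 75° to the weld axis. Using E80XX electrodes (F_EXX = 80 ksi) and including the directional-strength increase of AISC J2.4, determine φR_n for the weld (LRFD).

t_e = 0.707 × 0.4375 = 0.3093 in; A_we = 0.3093 × 11.5 = 3.557 in².
Directional factor: 1.0 + 0.5 sin^1.5(75°) = 1.475.
F_nw = 0.6 × 80 × 1.475 = 70.78 ksi.
φR_n = 0.75 × 70.78 × 3.557 = 188.8 kip.

φR_n ≈ 189 kip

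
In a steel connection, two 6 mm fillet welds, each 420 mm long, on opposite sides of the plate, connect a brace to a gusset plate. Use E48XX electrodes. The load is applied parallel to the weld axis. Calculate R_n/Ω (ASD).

R_n/Ω ≈ 513 kN

E48XX → F_EXX = 480 MPa.
Effective throat t_e = 0.707 × 6 = 4.242 mm.
Total length L = 840 mm; A_we = 4.242 × 840 = 3563 mm².
F_nw = 0.6 F_EXX = 0.6 × 480 = 288 MPa.
R_n = 288 × 3563 × 10⁻³ = 1026 kN; R_n/Ω = 1026/2.0 = 513.1 kN.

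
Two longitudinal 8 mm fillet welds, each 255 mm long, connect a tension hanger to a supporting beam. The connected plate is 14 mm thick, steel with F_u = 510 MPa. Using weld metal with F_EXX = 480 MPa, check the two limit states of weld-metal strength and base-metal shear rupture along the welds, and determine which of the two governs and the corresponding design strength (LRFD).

φR_n ≈ 623 kN (weld metal governs)

t_e = 0.707 × 8 = 5.656 mm; L = 510 mm.
Weld metal: φR_n = 0.75 × 0.6 × 480 × 5.656 × 510 × 10⁻³ = 623.1 kN.
Base metal (shear rupture): φR_n = 0.75 × 0.6 × 510 × 14 × 510 × 10⁻³ = 1639 kN.
Governing: weld metal.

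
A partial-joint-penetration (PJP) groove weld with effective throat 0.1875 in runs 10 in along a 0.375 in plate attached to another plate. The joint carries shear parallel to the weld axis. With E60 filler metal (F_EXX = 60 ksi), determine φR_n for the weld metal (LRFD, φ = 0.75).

φR_n ≈ 50.6 kips

Effective throat (given) t_e = 0.1875 in.
A_we = 0.1875 × 10 = 1.875 in².
F_nw = 0.6 F_EXX = 36 ksi.
φR_n = 0.75 × 36 × 1.875 = 50.62 kips.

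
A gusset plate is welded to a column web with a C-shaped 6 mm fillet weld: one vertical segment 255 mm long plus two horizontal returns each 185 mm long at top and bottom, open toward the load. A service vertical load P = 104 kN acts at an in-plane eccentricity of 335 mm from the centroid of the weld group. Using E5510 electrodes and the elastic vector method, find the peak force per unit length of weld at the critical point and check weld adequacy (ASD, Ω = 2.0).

E55XX → F_EXX = 550 MPa.
Total weld length L_w = 625 mm. Treat welds as unit-width lines.
Centroid: x̄ = 2×185×92.5 / 625 = 54.76 mm from the vertical weld.
Polar moment about centroid: J = I_x + I_y = [255³/12 + 2×185×127.5²] + [255×54.76² + 2(185³/12 + 185×37.74²)] = 9744000 mm³.
Direct shear f_v = P/L_w = 104×10³ / 625 = 166.4 N/mm (vertical).
Torsion M = P·e = 104×10³ × 335 = 34840000 N·mm.
Critical point at (x, y) = (130.2, 127.5) from centroid. f_tx = M·y/J = 455.9 N/mm; f_ty = M·x/J = 465.7 N/mm.
Resultant f_max = √[f_tx² + (f_v + f_ty)²] = √[455.9² + (166.4 + 465.7)²] = 779.4 N/mm.
Capacity per unit length: r_n/Ω = (1/2.0) × 0.6 × 550 × (0.707 × 6) = 699.9 N/mm.
779.4 > 699.9 → NOT adequate.

f_max ≈ 779 N/mm; NOT adequate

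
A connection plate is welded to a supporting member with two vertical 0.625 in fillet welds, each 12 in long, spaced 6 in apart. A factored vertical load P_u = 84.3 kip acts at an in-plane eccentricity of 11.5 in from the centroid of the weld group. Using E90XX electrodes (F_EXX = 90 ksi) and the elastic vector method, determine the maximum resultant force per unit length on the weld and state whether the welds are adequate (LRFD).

f_max ≈ 14.8 kip/in; adequate

Total weld length L_w = 24 in. Treat welds as unit-width lines.
Polar moment about centroid: J = 2[d³/12 + d(b/2)²] = 2[12³/12 + 12×3²] = 504 in³.
Direct shear f_v = P/L_w = 84.3 / 24 = 3.512 kip/in (vertical).
Torsion M = P·e = 84.3 × 11.5 = 969.45 kip·in.
Critical point at (x, y) = (3, 6) from centroid. f_tx = M·y/J = 11.54 kip/in; f_ty = M·x/J = 5.771 kip/in.
Resultant f_max = √[f_tx² + (f_v + f_ty)²] = √[11.54² + (3.512 + 5.771)²] = 14.81 kip/in.
Capacity per unit length: φr_n = 0.75 × 0.6 × 90 × (0.707 × 0.625) = 17.9 kip/in.
14.81 ≤ 17.9 → adequate.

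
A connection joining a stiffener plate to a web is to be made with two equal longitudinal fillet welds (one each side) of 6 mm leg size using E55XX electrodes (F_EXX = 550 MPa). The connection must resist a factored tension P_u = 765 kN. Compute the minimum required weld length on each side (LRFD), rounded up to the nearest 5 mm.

Throat t_e = 0.707 × 6 = 4.242 mm.
φr_n = 0.75 × 0.6 × 550 × 4.242 × 10⁻³ = 1.05 kN/mm.
L_req = P_u / φr_n = 765 / 1.05 = 728.6 mm total.
Per side: 728.6 / 2 = 364.3 mm.
Round up → use L = 365 mm on each side.

L = 365 mm on each side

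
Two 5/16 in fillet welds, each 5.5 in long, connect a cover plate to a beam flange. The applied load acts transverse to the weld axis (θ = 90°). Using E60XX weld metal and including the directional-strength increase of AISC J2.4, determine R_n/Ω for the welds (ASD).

E60XX → F_EXX = 60 ksi.
t_e = 0.707 × 0.3125 = 0.2209 in; A_we = 0.2209 × 11 = 2.43 in².
Directional factor: 1.0 + 0.5 sin^1.5(90°) = 1.5.
F_nw = 0.6 × 60 × 1.5 = 54 ksi.
R_n/Ω = (54 × 2.43) / 2.0 = 65.62 kips.

R_n/Ω ≈ 65.6 kips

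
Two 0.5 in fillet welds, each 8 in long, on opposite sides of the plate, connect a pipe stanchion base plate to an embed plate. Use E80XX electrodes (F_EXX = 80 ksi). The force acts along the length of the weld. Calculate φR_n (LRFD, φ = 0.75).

Effective throat t_e = 0.707 × 0.5 = 0.3535 in.
Total length L = 16 in; A_we = 0.3535 × 16 = 5.656 in².
F_nw = 0.6 F_EXX = 0.6 × 80 = 48 ksi.
φR_n = 0.75 × 48 × 5.656 = 203.6 kip.

φR_n ≈ 204 kip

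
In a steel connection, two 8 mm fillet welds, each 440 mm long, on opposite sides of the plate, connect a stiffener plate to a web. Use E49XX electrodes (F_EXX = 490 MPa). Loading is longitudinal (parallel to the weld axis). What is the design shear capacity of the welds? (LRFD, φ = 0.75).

Effective throat t_e = 0.707 × 8 = 5.656 mm.
Total length L = 880 mm; A_we = 5.656 × 880 = 4977 mm².
F_nw = 0.6 F_EXX = 0.6 × 490 = 294 MPa.
φR_n = 0.75 × 294 × 4977 × 10⁻³ = 1097 kN.

φR_n ≈ 1100 kN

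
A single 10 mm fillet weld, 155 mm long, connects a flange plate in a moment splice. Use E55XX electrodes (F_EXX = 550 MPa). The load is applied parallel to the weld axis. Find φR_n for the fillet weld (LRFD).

φR_n ≈ 271 kN

Effective throat t_e = 0.707 × 10 = 7.07 mm.
Total length L = 155 mm; A_we = 7.07 × 155 = 1096 mm².
F_nw = 0.6 F_EXX = 0.6 × 550 = 330 MPa.
φR_n = 0.75 × 330 × 1096 × 10⁻³ = 271.2 kN.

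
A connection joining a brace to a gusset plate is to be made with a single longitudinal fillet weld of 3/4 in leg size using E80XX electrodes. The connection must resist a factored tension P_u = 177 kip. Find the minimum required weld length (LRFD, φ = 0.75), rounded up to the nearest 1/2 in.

L = 9.5 in

E80XX → F_EXX = 80 ksi.
Throat t_e = 0.707 × 0.75 = 0.5302 in.
φr_n = 0.75 × 0.6 × 80 × 0.5302 = 19.09 kip/in.
L_req = P_u / φr_n = 177 / 19.09 = 9.272 in total.
Round up → use L = 9.5 in.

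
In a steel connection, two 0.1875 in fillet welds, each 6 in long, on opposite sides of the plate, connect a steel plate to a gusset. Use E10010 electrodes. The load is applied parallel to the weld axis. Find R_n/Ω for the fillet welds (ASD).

E100XX → F_EXX = 100 ksi.
Effective throat t_e = 0.707 × 0.1875 = 0.1326 in.
Total length L = 12 in; A_we = 0.1326 × 12 = 1.591 in².
F_nw = 0.6 F_EXX = 0.6 × 100 = 60 ksi.
R_n = 60 × 1.591 = 95.44 kip; R_n/Ω = 95.44/2.0 = 47.72 kip.

R_n/Ω ≈ 47.7 kip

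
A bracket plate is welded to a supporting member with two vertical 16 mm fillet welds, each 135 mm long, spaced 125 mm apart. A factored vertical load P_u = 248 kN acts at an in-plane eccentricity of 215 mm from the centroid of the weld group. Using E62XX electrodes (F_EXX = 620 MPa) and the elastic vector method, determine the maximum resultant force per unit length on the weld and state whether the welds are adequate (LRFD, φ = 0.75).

f_max ≈ 4030 N/mm; NOT adequate

Total weld length L_w = 270 mm. Treat welds as unit-width lines.
Polar moment about centroid: J = 2[d³/12 + d(b/2)²] = 2[135³/12 + 135×62.5²] = 1465000 mm³.
Direct shear f_v = P/L_w = 248×10³ / 270 = 918.5 N/mm (vertical).
Torsion M = P·e = 248×10³ × 215 = 53320000 N·mm.
Critical point at (x, y) = (62.5, 67.5) from centroid. f_tx = M·y/J = 2457 N/mm; f_ty = M·x/J = 2275 N/mm.
Resultant f_max = √[f_tx² + (f_v + f_ty)²] = √[2457² + (918.5 + 2275)²] = 4030 N/mm.
Capacity per unit length: φr_n = 0.75 × 0.6 × 620 × (0.707 × 16) = 3156 N/mm.
4030 > 3156 → NOT adequate.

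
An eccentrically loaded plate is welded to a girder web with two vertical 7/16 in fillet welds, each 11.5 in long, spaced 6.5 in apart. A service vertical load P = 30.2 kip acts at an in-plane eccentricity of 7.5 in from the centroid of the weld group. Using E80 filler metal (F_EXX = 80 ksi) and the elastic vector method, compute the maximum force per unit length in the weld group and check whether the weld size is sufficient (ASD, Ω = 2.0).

Total weld length L_w = 23 in. Treat welds as unit-width lines.
Polar moment about centroid: J = 2[d³/12 + d(b/2)²] = 2[11.5³/12 + 11.5×3.25²] = 496.4 in³.
Direct shear f_v = P/L_w = 30.2 / 23 = 1.313 kip/in (vertical).
Torsion M = P·e = 30.2 × 7.5 = 226.5 kip·in.
Critical point at (x, y) = (3.25, 5.75) from centroid. f_tx = M·y/J = 2.624 kip/in; f_ty = M·x/J = 1.483 kip/in.
Resultant f_max = √[f_tx² + (f_v + f_ty)²] = √[2.624² + (1.313 + 1.483)²] = 3.834 kip/in.
Capacity per unit length: r_n/Ω = (1/2.0) × 0.6 × 80 × (0.707 × 0.4375) = 7.423 kip/in.
3.834 ≤ 7.423 → adequate.

f_max ≈ 3.83 kip/in; adequate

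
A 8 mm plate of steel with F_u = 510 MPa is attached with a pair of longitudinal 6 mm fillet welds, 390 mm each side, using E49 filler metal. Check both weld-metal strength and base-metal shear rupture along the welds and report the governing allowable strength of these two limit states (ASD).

E49XX → F_EXX = 490 MPa.
t_e = 0.707 × 6 = 4.242 mm; L = 780 mm.
Weld metal: R_n/Ω = (1/2.0) × 0.6 × 490 × 4.242 × 780 × 10⁻³ = 486.4 kN.
Base metal (shear rupture): R_n/Ω = (1/2.0) × 0.6 × 510 × 8 × 780 × 10⁻³ = 954.7 kN.
Governing: weld metal.

R_n/Ω ≈ 486 kN (weld metal governs)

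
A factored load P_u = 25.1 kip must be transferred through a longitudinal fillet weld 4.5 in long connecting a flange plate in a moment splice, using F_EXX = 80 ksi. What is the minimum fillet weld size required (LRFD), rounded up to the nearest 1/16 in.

w = 1/4 in

Total weld length L = 4.5 in.
Required throat t_e = P_u / (φ × 0.6 F_EXX × L) = 25.1 / (0.75 × 0.6 × 80 × 4.5) = 0.1549 in.
Required leg w = t_e / 0.707 = 0.2191 in → use 1/4 in.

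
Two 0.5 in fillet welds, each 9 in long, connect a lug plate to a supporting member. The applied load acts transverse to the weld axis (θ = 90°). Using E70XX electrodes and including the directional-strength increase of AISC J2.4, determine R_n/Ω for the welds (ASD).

R_n/Ω ≈ 200 kip

E70XX → F_EXX = 70 ksi.
t_e = 0.707 × 0.5 = 0.3535 in; A_we = 0.3535 × 18 = 6.363 in².
Directional factor: 1.0 + 0.5 sin^1.5(90°) = 1.5.
F_nw = 0.6 × 70 × 1.5 = 63 ksi.
R_n/Ω = (63 × 6.363) / 2.0 = 200.4 kip.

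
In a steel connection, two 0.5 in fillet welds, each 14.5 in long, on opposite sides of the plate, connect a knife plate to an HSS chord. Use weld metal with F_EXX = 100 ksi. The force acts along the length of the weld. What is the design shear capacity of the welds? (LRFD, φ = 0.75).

φR_n ≈ 461 kip

Effective throat t_e = 0.707 × 0.5 = 0.3535 in.
Total length L = 29 in; A_we = 0.3535 × 29 = 10.25 in².
F_nw = 0.6 F_EXX = 0.6 × 100 = 60 ksi.
φR_n = 0.75 × 60 × 10.25 = 461.3 kip.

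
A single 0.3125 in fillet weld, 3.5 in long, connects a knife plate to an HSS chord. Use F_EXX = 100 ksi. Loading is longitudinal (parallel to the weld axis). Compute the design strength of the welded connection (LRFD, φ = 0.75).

φR_n ≈ 34.8 kip

Effective throat t_e = 0.707 × 0.3125 = 0.2209 in.
Total length L = 3.5 in; A_we = 0.2209 × 3.5 = 0.7733 in².
F_nw = 0.6 F_EXX = 0.6 × 100 = 60 ksi.
φR_n = 0.75 × 60 × 0.7733 = 34.8 kip.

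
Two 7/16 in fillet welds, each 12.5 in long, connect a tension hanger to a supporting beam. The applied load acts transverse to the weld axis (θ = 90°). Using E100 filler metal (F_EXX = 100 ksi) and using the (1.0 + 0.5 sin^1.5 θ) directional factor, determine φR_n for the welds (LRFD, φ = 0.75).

t_e = 0.707 × 0.4375 = 0.3093 in; A_we = 0.3093 × 25 = 7.733 in².
Directional factor: 1.0 + 0.5 sin^1.5(90°) = 1.5.
F_nw = 0.6 × 100 × 1.5 = 90 ksi.
φR_n = 0.75 × 90 × 7.733 = 522 kip.

φR_n ≈ 522 kip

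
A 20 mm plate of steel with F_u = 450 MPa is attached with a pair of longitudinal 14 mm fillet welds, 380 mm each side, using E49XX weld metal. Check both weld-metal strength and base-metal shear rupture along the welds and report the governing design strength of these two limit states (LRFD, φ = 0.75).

φR_n ≈ 1660 kN (weld metal governs)

E49XX → F_EXX = 490 MPa.
t_e = 0.707 × 14 = 9.898 mm; L = 760 mm.
Weld metal: φR_n = 0.75 × 0.6 × 490 × 9.898 × 760 × 10⁻³ = 1659 kN.
Base metal (shear rupture): φR_n = 0.75 × 0.6 × 450 × 20 × 760 × 10⁻³ = 3078 kN.
Governing: weld metal.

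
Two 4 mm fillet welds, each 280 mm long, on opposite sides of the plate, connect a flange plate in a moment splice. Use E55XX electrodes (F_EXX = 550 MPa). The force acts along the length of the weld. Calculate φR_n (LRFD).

φR_n ≈ 392 kN

Effective throat t_e = 0.707 × 4 = 2.828 mm.
Total length L = 560 mm; A_we = 2.828 × 560 = 1584 mm².
F_nw = 0.6 F_EXX = 0.6 × 550 = 330 MPa.
φR_n = 0.75 × 330 × 1584 × 10⁻³ = 392 kN.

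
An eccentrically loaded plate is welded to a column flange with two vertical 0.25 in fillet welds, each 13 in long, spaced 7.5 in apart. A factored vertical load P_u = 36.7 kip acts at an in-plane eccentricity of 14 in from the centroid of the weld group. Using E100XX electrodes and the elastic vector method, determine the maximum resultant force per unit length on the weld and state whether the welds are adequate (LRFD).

E100XX → F_EXX = 100 ksi.
Total weld length L_w = 26 in. Treat welds as unit-width lines.
Polar moment about centroid: J = 2[d³/12 + d(b/2)²] = 2[13³/12 + 13×3.75²] = 731.8 in³.
Direct shear f_v = P/L_w = 36.7 / 26 = 1.412 kip/in (vertical).
Torsion M = P·e = 36.7 × 14 = 513.8 kip·in.
Critical point at (x, y) = (3.75, 6.5) from centroid. f_tx = M·y/J = 4.564 kip/in; f_ty = M·x/J = 2.633 kip/in.
Resultant f_max = √[f_tx² + (f_v + f_ty)²] = √[4.564² + (1.412 + 2.633)²] = 6.098 kip/in.
Capacity per unit length: φr_n = 0.75 × 0.6 × 100 × (0.707 × 0.25) = 7.954 kip/in.
6.098 ≤ 7.954 → adequate.

f_max ≈ 6.1 kip/in; adequate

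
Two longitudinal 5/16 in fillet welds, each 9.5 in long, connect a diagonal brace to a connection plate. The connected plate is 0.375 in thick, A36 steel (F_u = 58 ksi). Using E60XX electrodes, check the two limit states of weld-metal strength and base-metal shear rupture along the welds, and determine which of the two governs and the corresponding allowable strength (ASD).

E60XX → F_EXX = 60 ksi.
t_e = 0.707 × 0.3125 = 0.2209 in; L = 19 in.
Weld metal: R_n/Ω = (1/2.0) × 0.6 × 60 × 0.2209 × 19 = 75.56 kip.
Base metal (shear rupture): R_n/Ω = (1/2.0) × 0.6 × 58 × 0.375 × 19 = 124 kip.
Governing: weld metal.

R_n/Ω ≈ 75.6 kip (weld metal governs)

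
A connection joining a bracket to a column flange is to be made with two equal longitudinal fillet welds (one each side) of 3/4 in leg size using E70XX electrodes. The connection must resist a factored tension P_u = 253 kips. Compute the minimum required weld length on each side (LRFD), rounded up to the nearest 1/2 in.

E70XX → F_EXX = 70 ksi.
Throat t_e = 0.707 × 0.75 = 0.5302 in.
φr_n = 0.75 × 0.6 × 70 × 0.5302 = 16.7 kips/in.
L_req = P_u / φr_n = 253 / 16.7 = 15.15 in total.
Per side: 15.15 / 2 = 7.574 in.
Round up → use L = 8 in on each side.

L = 8 in on each side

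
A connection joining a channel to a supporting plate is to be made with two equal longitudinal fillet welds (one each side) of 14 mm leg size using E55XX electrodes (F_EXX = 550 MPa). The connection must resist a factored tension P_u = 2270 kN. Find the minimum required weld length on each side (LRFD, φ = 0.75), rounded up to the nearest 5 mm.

L = 465 mm on each side

Throat t_e = 0.707 × 14 = 9.898 mm.
φr_n = 0.75 × 0.6 × 550 × 9.898 × 10⁻³ = 2.45 kN/mm.
L_req = P_u / φr_n = 2270 / 2.45 = 926.6 mm total.
Per side: 926.6 / 2 = 463.3 mm.
Round up → use L = 465 mm on each side.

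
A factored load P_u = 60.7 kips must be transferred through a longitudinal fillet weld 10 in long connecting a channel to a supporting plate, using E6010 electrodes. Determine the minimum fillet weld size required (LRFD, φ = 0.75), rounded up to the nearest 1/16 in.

E60XX → F_EXX = 60 ksi.
Total weld length L = 10 in.
Required throat t_e = P_u / (φ × 0.6 F_EXX × L) = 60.7 / (0.75 × 0.6 × 60 × 10) = 0.2248 in.
Required leg w = t_e / 0.707 = 0.318 in → use 3/8 in.

w = 3/8 in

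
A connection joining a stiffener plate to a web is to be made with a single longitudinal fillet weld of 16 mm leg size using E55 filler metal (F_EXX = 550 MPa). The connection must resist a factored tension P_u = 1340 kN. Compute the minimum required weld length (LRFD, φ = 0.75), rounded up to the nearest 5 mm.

Throat t_e = 0.707 × 16 = 11.31 mm.
φr_n = 0.75 × 0.6 × 550 × 11.31 × 10⁻³ = 2.8 kN/mm.
L_req = P_u / φr_n = 1340 / 2.8 = 478.6 mm total.
Round up → use L = 480 mm.

L = 480 mm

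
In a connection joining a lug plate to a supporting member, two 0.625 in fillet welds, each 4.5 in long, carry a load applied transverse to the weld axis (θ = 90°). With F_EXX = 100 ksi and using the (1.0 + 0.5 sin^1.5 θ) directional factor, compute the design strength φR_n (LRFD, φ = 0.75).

φR_n ≈ 268 kips

t_e = 0.707 × 0.625 = 0.4419 in; A_we = 0.4419 × 9 = 3.977 in².
Directional factor: 1.0 + 0.5 sin^1.5(90°) = 1.5.
F_nw = 0.6 × 100 × 1.5 = 90 ksi.
φR_n = 0.75 × 90 × 3.977 = 268.4 kips.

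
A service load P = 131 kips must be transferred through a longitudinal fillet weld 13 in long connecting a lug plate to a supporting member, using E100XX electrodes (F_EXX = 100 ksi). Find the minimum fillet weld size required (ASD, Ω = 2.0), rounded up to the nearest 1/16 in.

Total weld length L = 13 in.
Required throat t_e = P × Ω / (0.6 F_EXX × L) = 131 × 2.0 / (0.6 × 100 × 13) = 0.3359 in.
Required leg w = t_e / 0.707 = 0.4751 in → use 1/2 in.

w = 1/2 in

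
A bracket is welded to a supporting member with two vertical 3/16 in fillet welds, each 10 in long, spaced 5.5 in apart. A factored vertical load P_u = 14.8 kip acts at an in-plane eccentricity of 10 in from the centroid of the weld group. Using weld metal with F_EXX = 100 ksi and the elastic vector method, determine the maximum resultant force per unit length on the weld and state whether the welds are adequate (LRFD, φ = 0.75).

f_max ≈ 3.08 kip/in; adequate

Total weld length L_w = 20 in. Treat welds as unit-width lines.
Polar moment about centroid: J = 2[d³/12 + d(b/2)²] = 2[10³/12 + 10×2.75²] = 317.9 in³.
Direct shear f_v = P/L_w = 14.8 / 20 = 0.74 kip/in (vertical).
Torsion M = P·e = 14.8 × 10 = 148 kip·in.
Critical point at (x, y) = (2.75, 5) from centroid. f_tx = M·y/J = 2.328 kip/in; f_ty = M·x/J = 1.28 kip/in.
Resultant f_max = √[f_tx² + (f_v + f_ty)²] = √[2.328² + (0.74 + 1.28)²] = 3.082 kip/in.
Capacity per unit length: φr_n = 0.75 × 0.6 × 100 × (0.707 × 0.1875) = 5.965 kip/in.
3.082 ≤ 5.965 → adequate.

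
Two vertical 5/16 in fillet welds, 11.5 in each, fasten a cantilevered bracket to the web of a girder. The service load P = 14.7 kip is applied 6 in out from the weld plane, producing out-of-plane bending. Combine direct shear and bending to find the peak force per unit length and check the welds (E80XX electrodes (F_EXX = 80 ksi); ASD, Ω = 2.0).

L_w = 2 × 11.5 = 23 in; section modulus (unit throat) S = 2 × L²/6 = 44.08 in².
Direct shear f_v = P/L_w = 14.7/23 = 0.6391 kip/in.
Moment M = P × e = 14.7 × 6 = 88.2 kip·in; bending f_b = M/S = 2.001 kip/in.
f_max = √(f_v² + f_b²) = √(0.6391² + 2.001²) = 2.1 kip/in.
r_n/Ω = (1/2.0) × 0.6 × 80 × (0.707 × 0.3125) = 5.302 kip/in → adequate.

f_max ≈ 2.1 kip/in; adequate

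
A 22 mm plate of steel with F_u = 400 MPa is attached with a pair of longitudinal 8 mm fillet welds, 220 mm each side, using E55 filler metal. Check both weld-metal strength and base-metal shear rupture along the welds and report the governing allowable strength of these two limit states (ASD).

E55XX → F_EXX = 550 MPa.
t_e = 0.707 × 8 = 5.656 mm; L = 440 mm.
Weld metal: R_n/Ω = (1/2.0) × 0.6 × 550 × 5.656 × 440 × 10⁻³ = 410.6 kN.
Base metal (shear rupture): R_n/Ω = (1/2.0) × 0.6 × 400 × 22 × 440 × 10⁻³ = 1162 kN.
Governing: weld metal.

R_n/Ω ≈ 411 kN (weld metal governs)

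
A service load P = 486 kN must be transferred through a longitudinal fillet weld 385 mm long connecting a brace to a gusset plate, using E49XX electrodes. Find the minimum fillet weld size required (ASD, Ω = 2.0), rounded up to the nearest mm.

E49XX → F_EXX = 490 MPa.
Total weld length L = 385 mm.
Required throat t_e = P × Ω / (0.6 F_EXX × L) = 486 × 2.0 / (0.6 × 490 × 385 × 10⁻³) = 8.587 mm.
Required leg w = t_e / 0.707 = 12.15 mm → use 13 mm.

w = 13 mm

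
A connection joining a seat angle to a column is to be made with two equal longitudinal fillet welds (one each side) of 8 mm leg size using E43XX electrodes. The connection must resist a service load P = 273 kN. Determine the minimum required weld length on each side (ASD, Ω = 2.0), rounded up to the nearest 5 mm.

L = 190 mm on each side

E43XX → F_EXX = 430 MPa.
Throat t_e = 0.707 × 8 = 5.656 mm.
r_n/Ω = (0.6 × 430 × 5.656) / 2.0 = 729.6 N/mm = 0.7296 kN/mm.
L_req = P / (r_n/Ω) = 273 / 0.7296 = 374.2 mm total.
Per side: 374.2 / 2 = 187.1 mm.
Round up → use L = 190 mm on each side.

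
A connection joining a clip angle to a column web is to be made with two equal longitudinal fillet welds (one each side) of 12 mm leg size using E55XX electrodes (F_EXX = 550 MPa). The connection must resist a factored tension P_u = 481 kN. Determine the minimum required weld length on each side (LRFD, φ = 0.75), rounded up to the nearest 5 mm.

L = 115 mm on each side

Throat t_e = 0.707 × 12 = 8.484 mm.
φr_n = 0.75 × 0.6 × 550 × 8.484 × 10⁻³ = 2.1 kN/mm.
L_req = P_u / φr_n = 481 / 2.1 = 229.1 mm total.
Per side: 229.1 / 2 = 114.5 mm.
Round up → use L = 115 mm on each side.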